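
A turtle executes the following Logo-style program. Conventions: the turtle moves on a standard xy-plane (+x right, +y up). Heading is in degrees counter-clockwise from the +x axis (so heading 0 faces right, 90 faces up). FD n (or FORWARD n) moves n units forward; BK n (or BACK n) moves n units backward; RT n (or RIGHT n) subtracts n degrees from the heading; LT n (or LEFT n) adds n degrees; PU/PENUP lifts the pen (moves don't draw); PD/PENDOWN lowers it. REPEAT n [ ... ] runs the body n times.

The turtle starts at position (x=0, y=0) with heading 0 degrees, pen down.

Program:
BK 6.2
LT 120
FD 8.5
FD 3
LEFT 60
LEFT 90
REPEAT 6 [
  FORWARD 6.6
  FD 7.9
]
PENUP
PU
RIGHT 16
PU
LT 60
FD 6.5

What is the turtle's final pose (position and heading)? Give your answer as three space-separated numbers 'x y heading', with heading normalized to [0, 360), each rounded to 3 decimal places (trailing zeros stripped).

Answer: -7.435 -81.716 314

Derivation:
Executing turtle program step by step:
Start: pos=(0,0), heading=0, pen down
BK 6.2: (0,0) -> (-6.2,0) [heading=0, draw]
LT 120: heading 0 -> 120
FD 8.5: (-6.2,0) -> (-10.45,7.361) [heading=120, draw]
FD 3: (-10.45,7.361) -> (-11.95,9.959) [heading=120, draw]
LT 60: heading 120 -> 180
LT 90: heading 180 -> 270
REPEAT 6 [
  -- iteration 1/6 --
  FD 6.6: (-11.95,9.959) -> (-11.95,3.359) [heading=270, draw]
  FD 7.9: (-11.95,3.359) -> (-11.95,-4.541) [heading=270, draw]
  -- iteration 2/6 --
  FD 6.6: (-11.95,-4.541) -> (-11.95,-11.141) [heading=270, draw]
  FD 7.9: (-11.95,-11.141) -> (-11.95,-19.041) [heading=270, draw]
  -- iteration 3/6 --
  FD 6.6: (-11.95,-19.041) -> (-11.95,-25.641) [heading=270, draw]
  FD 7.9: (-11.95,-25.641) -> (-11.95,-33.541) [heading=270, draw]
  -- iteration 4/6 --
  FD 6.6: (-11.95,-33.541) -> (-11.95,-40.141) [heading=270, draw]
  FD 7.9: (-11.95,-40.141) -> (-11.95,-48.041) [heading=270, draw]
  -- iteration 5/6 --
  FD 6.6: (-11.95,-48.041) -> (-11.95,-54.641) [heading=270, draw]
  FD 7.9: (-11.95,-54.641) -> (-11.95,-62.541) [heading=270, draw]
  -- iteration 6/6 --
  FD 6.6: (-11.95,-62.541) -> (-11.95,-69.141) [heading=270, draw]
  FD 7.9: (-11.95,-69.141) -> (-11.95,-77.041) [heading=270, draw]
]
PU: pen up
PU: pen up
RT 16: heading 270 -> 254
PU: pen up
LT 60: heading 254 -> 314
FD 6.5: (-11.95,-77.041) -> (-7.435,-81.716) [heading=314, move]
Final: pos=(-7.435,-81.716), heading=314, 15 segment(s) drawn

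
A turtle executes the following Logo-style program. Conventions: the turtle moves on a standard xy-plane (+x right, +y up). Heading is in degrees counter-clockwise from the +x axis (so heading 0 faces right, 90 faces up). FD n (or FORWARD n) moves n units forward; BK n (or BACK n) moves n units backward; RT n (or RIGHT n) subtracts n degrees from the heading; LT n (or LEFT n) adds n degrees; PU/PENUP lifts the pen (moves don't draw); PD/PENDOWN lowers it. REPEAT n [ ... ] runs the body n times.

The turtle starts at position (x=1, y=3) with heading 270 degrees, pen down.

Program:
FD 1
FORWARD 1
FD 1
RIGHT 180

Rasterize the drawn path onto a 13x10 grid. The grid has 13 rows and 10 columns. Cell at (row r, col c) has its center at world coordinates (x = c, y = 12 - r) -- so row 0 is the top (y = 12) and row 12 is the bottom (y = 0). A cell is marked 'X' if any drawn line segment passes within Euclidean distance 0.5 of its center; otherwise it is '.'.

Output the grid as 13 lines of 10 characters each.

Segment 0: (1,3) -> (1,2)
Segment 1: (1,2) -> (1,1)
Segment 2: (1,1) -> (1,0)

Answer: ..........
..........
..........
..........
..........
..........
..........
..........
..........
.X........
.X........
.X........
.X........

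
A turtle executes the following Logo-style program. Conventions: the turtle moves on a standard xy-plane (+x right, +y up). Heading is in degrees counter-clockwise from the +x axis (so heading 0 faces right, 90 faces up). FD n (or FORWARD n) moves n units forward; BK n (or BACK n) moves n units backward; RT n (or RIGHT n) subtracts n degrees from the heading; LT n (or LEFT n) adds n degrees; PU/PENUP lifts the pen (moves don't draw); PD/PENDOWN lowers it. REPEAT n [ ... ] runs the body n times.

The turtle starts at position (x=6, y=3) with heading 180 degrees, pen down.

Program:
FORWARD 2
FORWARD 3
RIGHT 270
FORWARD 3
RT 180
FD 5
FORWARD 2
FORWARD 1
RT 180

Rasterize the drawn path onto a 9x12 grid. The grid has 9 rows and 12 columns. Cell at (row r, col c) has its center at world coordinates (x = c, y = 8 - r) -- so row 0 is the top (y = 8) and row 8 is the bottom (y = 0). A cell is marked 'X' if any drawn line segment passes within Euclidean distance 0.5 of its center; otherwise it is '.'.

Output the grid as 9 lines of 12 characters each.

Answer: .X..........
.X..........
.X..........
.X..........
.X..........
.XXXXXX.....
.X..........
.X..........
.X..........

Derivation:
Segment 0: (6,3) -> (4,3)
Segment 1: (4,3) -> (1,3)
Segment 2: (1,3) -> (1,0)
Segment 3: (1,0) -> (1,5)
Segment 4: (1,5) -> (1,7)
Segment 5: (1,7) -> (1,8)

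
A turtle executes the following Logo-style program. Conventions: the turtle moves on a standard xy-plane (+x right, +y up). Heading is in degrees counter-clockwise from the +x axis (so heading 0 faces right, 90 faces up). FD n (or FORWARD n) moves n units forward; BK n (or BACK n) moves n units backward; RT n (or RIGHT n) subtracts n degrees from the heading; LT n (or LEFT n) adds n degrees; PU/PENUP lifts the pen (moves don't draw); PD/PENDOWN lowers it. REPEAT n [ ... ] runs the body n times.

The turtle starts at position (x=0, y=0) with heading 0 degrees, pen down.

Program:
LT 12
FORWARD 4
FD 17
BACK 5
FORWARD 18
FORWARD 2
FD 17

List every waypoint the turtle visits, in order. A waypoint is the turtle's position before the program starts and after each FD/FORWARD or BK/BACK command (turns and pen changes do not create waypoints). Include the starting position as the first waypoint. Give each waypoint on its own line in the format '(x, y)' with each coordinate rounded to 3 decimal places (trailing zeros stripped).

Executing turtle program step by step:
Start: pos=(0,0), heading=0, pen down
LT 12: heading 0 -> 12
FD 4: (0,0) -> (3.913,0.832) [heading=12, draw]
FD 17: (3.913,0.832) -> (20.541,4.366) [heading=12, draw]
BK 5: (20.541,4.366) -> (15.65,3.327) [heading=12, draw]
FD 18: (15.65,3.327) -> (33.257,7.069) [heading=12, draw]
FD 2: (33.257,7.069) -> (35.213,7.485) [heading=12, draw]
FD 17: (35.213,7.485) -> (51.842,11.019) [heading=12, draw]
Final: pos=(51.842,11.019), heading=12, 6 segment(s) drawn
Waypoints (7 total):
(0, 0)
(3.913, 0.832)
(20.541, 4.366)
(15.65, 3.327)
(33.257, 7.069)
(35.213, 7.485)
(51.842, 11.019)

Answer: (0, 0)
(3.913, 0.832)
(20.541, 4.366)
(15.65, 3.327)
(33.257, 7.069)
(35.213, 7.485)
(51.842, 11.019)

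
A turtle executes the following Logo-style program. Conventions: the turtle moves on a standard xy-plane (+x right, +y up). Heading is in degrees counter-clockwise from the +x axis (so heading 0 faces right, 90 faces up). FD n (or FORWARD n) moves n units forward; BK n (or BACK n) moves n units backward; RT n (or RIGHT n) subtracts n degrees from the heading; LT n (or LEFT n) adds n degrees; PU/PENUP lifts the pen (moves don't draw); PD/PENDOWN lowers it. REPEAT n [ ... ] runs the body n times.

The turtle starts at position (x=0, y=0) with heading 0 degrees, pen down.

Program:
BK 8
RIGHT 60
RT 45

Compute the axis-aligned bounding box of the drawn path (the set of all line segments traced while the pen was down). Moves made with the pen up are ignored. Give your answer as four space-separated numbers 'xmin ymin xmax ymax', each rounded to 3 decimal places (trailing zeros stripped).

Answer: -8 0 0 0

Derivation:
Executing turtle program step by step:
Start: pos=(0,0), heading=0, pen down
BK 8: (0,0) -> (-8,0) [heading=0, draw]
RT 60: heading 0 -> 300
RT 45: heading 300 -> 255
Final: pos=(-8,0), heading=255, 1 segment(s) drawn

Segment endpoints: x in {-8, 0}, y in {0}
xmin=-8, ymin=0, xmax=0, ymax=0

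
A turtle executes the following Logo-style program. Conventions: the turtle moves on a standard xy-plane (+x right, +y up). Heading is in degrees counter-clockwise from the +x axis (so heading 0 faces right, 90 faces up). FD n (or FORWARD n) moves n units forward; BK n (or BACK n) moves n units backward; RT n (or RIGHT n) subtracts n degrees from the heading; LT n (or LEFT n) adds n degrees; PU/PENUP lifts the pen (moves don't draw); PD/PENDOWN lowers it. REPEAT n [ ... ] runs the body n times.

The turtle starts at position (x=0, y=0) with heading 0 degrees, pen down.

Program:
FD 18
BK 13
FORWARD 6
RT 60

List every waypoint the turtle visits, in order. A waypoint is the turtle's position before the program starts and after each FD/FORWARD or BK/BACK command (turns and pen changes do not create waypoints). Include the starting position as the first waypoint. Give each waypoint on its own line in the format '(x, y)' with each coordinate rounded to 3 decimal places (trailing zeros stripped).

Executing turtle program step by step:
Start: pos=(0,0), heading=0, pen down
FD 18: (0,0) -> (18,0) [heading=0, draw]
BK 13: (18,0) -> (5,0) [heading=0, draw]
FD 6: (5,0) -> (11,0) [heading=0, draw]
RT 60: heading 0 -> 300
Final: pos=(11,0), heading=300, 3 segment(s) drawn
Waypoints (4 total):
(0, 0)
(18, 0)
(5, 0)
(11, 0)

Answer: (0, 0)
(18, 0)
(5, 0)
(11, 0)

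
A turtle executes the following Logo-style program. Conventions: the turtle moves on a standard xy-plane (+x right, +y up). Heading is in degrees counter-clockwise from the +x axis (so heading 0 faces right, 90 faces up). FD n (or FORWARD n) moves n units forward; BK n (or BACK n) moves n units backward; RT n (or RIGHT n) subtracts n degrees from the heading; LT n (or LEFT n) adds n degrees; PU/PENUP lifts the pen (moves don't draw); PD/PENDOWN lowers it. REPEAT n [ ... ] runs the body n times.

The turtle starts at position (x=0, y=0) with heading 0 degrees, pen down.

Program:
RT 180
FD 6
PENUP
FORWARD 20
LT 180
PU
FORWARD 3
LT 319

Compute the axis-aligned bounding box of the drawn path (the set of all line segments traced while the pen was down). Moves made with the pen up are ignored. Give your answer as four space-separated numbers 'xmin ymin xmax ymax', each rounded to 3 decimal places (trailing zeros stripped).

Executing turtle program step by step:
Start: pos=(0,0), heading=0, pen down
RT 180: heading 0 -> 180
FD 6: (0,0) -> (-6,0) [heading=180, draw]
PU: pen up
FD 20: (-6,0) -> (-26,0) [heading=180, move]
LT 180: heading 180 -> 0
PU: pen up
FD 3: (-26,0) -> (-23,0) [heading=0, move]
LT 319: heading 0 -> 319
Final: pos=(-23,0), heading=319, 1 segment(s) drawn

Segment endpoints: x in {-6, 0}, y in {0, 0}
xmin=-6, ymin=0, xmax=0, ymax=0

Answer: -6 0 0 0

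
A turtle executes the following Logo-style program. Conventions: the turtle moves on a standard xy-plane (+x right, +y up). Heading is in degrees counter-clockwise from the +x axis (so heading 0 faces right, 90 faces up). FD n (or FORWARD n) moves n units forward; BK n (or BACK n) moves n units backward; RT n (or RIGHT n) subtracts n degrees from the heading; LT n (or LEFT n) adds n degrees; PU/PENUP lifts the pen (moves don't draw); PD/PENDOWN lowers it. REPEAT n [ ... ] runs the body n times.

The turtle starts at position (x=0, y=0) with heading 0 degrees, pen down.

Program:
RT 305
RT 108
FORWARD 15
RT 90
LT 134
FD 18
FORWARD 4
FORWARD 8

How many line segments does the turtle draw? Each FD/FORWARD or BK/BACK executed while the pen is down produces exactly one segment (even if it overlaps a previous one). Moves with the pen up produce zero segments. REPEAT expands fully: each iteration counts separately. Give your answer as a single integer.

Executing turtle program step by step:
Start: pos=(0,0), heading=0, pen down
RT 305: heading 0 -> 55
RT 108: heading 55 -> 307
FD 15: (0,0) -> (9.027,-11.98) [heading=307, draw]
RT 90: heading 307 -> 217
LT 134: heading 217 -> 351
FD 18: (9.027,-11.98) -> (26.806,-14.795) [heading=351, draw]
FD 4: (26.806,-14.795) -> (30.756,-15.421) [heading=351, draw]
FD 8: (30.756,-15.421) -> (38.658,-16.673) [heading=351, draw]
Final: pos=(38.658,-16.673), heading=351, 4 segment(s) drawn
Segments drawn: 4

Answer: 4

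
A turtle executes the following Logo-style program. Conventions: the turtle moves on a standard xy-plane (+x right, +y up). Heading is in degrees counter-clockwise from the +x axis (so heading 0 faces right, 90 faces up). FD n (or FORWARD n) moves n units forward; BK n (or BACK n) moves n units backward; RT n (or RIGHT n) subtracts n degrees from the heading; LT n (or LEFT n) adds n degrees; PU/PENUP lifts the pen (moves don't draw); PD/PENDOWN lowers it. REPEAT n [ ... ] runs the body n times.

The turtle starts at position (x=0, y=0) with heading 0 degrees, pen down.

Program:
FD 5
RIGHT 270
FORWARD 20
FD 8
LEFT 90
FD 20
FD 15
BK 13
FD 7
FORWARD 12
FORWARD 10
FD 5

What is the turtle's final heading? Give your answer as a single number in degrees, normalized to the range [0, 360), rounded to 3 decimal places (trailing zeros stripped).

Answer: 180

Derivation:
Executing turtle program step by step:
Start: pos=(0,0), heading=0, pen down
FD 5: (0,0) -> (5,0) [heading=0, draw]
RT 270: heading 0 -> 90
FD 20: (5,0) -> (5,20) [heading=90, draw]
FD 8: (5,20) -> (5,28) [heading=90, draw]
LT 90: heading 90 -> 180
FD 20: (5,28) -> (-15,28) [heading=180, draw]
FD 15: (-15,28) -> (-30,28) [heading=180, draw]
BK 13: (-30,28) -> (-17,28) [heading=180, draw]
FD 7: (-17,28) -> (-24,28) [heading=180, draw]
FD 12: (-24,28) -> (-36,28) [heading=180, draw]
FD 10: (-36,28) -> (-46,28) [heading=180, draw]
FD 5: (-46,28) -> (-51,28) [heading=180, draw]
Final: pos=(-51,28), heading=180, 10 segment(s) drawn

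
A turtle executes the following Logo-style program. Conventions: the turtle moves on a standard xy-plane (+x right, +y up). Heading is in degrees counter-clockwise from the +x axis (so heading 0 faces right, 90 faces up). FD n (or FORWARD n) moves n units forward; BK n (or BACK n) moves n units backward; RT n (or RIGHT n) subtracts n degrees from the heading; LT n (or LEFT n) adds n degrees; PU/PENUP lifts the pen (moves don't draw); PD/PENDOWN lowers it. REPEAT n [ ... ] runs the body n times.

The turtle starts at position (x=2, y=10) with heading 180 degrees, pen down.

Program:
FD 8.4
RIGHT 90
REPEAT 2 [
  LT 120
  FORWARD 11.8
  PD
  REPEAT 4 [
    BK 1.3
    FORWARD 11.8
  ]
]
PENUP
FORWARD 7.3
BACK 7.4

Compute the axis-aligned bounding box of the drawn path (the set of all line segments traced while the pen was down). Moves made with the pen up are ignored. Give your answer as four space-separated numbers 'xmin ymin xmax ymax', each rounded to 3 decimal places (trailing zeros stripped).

Executing turtle program step by step:
Start: pos=(2,10), heading=180, pen down
FD 8.4: (2,10) -> (-6.4,10) [heading=180, draw]
RT 90: heading 180 -> 90
REPEAT 2 [
  -- iteration 1/2 --
  LT 120: heading 90 -> 210
  FD 11.8: (-6.4,10) -> (-16.619,4.1) [heading=210, draw]
  PD: pen down
  REPEAT 4 [
    -- iteration 1/4 --
    BK 1.3: (-16.619,4.1) -> (-15.493,4.75) [heading=210, draw]
    FD 11.8: (-15.493,4.75) -> (-25.712,-1.15) [heading=210, draw]
    -- iteration 2/4 --
    BK 1.3: (-25.712,-1.15) -> (-24.587,-0.5) [heading=210, draw]
    FD 11.8: (-24.587,-0.5) -> (-34.806,-6.4) [heading=210, draw]
    -- iteration 3/4 --
    BK 1.3: (-34.806,-6.4) -> (-33.68,-5.75) [heading=210, draw]
    FD 11.8: (-33.68,-5.75) -> (-43.899,-11.65) [heading=210, draw]
    -- iteration 4/4 --
    BK 1.3: (-43.899,-11.65) -> (-42.773,-11) [heading=210, draw]
    FD 11.8: (-42.773,-11) -> (-52.992,-16.9) [heading=210, draw]
  ]
  -- iteration 2/2 --
  LT 120: heading 210 -> 330
  FD 11.8: (-52.992,-16.9) -> (-42.773,-22.8) [heading=330, draw]
  PD: pen down
  REPEAT 4 [
    -- iteration 1/4 --
    BK 1.3: (-42.773,-22.8) -> (-43.899,-22.15) [heading=330, draw]
    FD 11.8: (-43.899,-22.15) -> (-33.68,-28.05) [heading=330, draw]
    -- iteration 2/4 --
    BK 1.3: (-33.68,-28.05) -> (-34.806,-27.4) [heading=330, draw]
    FD 11.8: (-34.806,-27.4) -> (-24.587,-33.3) [heading=330, draw]
    -- iteration 3/4 --
    BK 1.3: (-24.587,-33.3) -> (-25.712,-32.65) [heading=330, draw]
    FD 11.8: (-25.712,-32.65) -> (-15.493,-38.55) [heading=330, draw]
    -- iteration 4/4 --
    BK 1.3: (-15.493,-38.55) -> (-16.619,-37.9) [heading=330, draw]
    FD 11.8: (-16.619,-37.9) -> (-6.4,-43.8) [heading=330, draw]
  ]
]
PU: pen up
FD 7.3: (-6.4,-43.8) -> (-0.078,-47.45) [heading=330, move]
BK 7.4: (-0.078,-47.45) -> (-6.487,-43.75) [heading=330, move]
Final: pos=(-6.487,-43.75), heading=330, 19 segment(s) drawn

Segment endpoints: x in {-52.992, -43.899, -43.899, -42.773, -42.773, -34.806, -34.806, -33.68, -33.68, -25.712, -25.712, -24.587, -24.587, -16.619, -16.619, -15.493, -15.493, -6.4, -6.4, 2}, y in {-43.8, -38.55, -37.9, -33.3, -32.65, -28.05, -27.4, -22.8, -22.15, -16.9, -11.65, -11, -6.4, -5.75, -1.15, -0.5, 4.1, 4.75, 10, 10}
xmin=-52.992, ymin=-43.8, xmax=2, ymax=10

Answer: -52.992 -43.8 2 10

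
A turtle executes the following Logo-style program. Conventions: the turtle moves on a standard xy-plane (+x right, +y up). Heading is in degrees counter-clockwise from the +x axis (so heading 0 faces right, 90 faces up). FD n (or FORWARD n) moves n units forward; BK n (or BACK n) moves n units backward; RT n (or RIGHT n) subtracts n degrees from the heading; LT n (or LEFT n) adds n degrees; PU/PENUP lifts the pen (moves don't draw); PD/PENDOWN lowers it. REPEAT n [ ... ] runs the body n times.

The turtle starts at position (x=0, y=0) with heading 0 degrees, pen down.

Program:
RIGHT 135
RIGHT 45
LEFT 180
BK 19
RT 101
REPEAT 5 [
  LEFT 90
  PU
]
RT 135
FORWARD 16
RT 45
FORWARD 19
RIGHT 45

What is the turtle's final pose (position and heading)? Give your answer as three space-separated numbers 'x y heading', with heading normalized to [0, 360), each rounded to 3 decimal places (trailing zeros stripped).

Answer: -50.916 -5.322 124

Derivation:
Executing turtle program step by step:
Start: pos=(0,0), heading=0, pen down
RT 135: heading 0 -> 225
RT 45: heading 225 -> 180
LT 180: heading 180 -> 0
BK 19: (0,0) -> (-19,0) [heading=0, draw]
RT 101: heading 0 -> 259
REPEAT 5 [
  -- iteration 1/5 --
  LT 90: heading 259 -> 349
  PU: pen up
  -- iteration 2/5 --
  LT 90: heading 349 -> 79
  PU: pen up
  -- iteration 3/5 --
  LT 90: heading 79 -> 169
  PU: pen up
  -- iteration 4/5 --
  LT 90: heading 169 -> 259
  PU: pen up
  -- iteration 5/5 --
  LT 90: heading 259 -> 349
  PU: pen up
]
RT 135: heading 349 -> 214
FD 16: (-19,0) -> (-32.265,-8.947) [heading=214, move]
RT 45: heading 214 -> 169
FD 19: (-32.265,-8.947) -> (-50.916,-5.322) [heading=169, move]
RT 45: heading 169 -> 124
Final: pos=(-50.916,-5.322), heading=124, 1 segment(s) drawn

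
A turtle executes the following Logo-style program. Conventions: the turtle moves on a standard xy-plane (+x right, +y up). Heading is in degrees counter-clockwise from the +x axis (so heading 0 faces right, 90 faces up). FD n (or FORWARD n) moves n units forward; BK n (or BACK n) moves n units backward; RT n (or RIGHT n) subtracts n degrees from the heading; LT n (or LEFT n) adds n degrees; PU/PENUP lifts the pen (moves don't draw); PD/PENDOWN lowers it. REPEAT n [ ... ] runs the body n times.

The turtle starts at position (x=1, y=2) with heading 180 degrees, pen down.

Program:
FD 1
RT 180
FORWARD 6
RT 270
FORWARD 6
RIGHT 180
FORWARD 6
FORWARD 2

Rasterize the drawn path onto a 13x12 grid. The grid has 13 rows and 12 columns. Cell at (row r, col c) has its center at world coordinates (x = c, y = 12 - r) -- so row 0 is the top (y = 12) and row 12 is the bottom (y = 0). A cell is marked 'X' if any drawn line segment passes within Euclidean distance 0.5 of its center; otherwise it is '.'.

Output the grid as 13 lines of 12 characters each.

Answer: ............
............
............
............
......X.....
......X.....
......X.....
......X.....
......X.....
......X.....
XXXXXXX.....
......X.....
......X.....

Derivation:
Segment 0: (1,2) -> (0,2)
Segment 1: (0,2) -> (6,2)
Segment 2: (6,2) -> (6,8)
Segment 3: (6,8) -> (6,2)
Segment 4: (6,2) -> (6,0)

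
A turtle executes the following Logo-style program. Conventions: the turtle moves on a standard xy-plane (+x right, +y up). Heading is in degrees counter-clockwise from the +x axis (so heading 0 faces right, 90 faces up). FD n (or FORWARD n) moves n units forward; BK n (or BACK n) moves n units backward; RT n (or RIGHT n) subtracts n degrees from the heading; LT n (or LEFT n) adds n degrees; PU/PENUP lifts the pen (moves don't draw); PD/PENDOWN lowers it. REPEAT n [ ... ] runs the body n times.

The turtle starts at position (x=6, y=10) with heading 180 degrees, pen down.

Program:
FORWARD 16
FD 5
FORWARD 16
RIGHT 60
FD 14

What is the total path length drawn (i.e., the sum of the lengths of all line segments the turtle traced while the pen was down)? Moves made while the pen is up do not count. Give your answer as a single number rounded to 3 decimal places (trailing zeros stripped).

Executing turtle program step by step:
Start: pos=(6,10), heading=180, pen down
FD 16: (6,10) -> (-10,10) [heading=180, draw]
FD 5: (-10,10) -> (-15,10) [heading=180, draw]
FD 16: (-15,10) -> (-31,10) [heading=180, draw]
RT 60: heading 180 -> 120
FD 14: (-31,10) -> (-38,22.124) [heading=120, draw]
Final: pos=(-38,22.124), heading=120, 4 segment(s) drawn

Segment lengths:
  seg 1: (6,10) -> (-10,10), length = 16
  seg 2: (-10,10) -> (-15,10), length = 5
  seg 3: (-15,10) -> (-31,10), length = 16
  seg 4: (-31,10) -> (-38,22.124), length = 14
Total = 51

Answer: 51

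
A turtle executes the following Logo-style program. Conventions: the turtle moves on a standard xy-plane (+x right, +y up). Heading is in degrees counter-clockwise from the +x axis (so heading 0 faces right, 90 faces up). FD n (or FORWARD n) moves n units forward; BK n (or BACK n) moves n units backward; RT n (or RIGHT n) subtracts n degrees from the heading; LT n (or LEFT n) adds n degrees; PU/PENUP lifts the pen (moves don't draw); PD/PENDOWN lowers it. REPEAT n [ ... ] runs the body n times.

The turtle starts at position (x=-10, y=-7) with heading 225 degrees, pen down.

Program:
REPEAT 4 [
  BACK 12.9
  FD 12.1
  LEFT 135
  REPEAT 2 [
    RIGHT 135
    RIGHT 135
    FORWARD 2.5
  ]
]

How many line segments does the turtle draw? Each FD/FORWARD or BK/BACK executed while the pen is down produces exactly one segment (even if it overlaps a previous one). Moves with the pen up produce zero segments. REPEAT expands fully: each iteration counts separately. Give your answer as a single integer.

Executing turtle program step by step:
Start: pos=(-10,-7), heading=225, pen down
REPEAT 4 [
  -- iteration 1/4 --
  BK 12.9: (-10,-7) -> (-0.878,2.122) [heading=225, draw]
  FD 12.1: (-0.878,2.122) -> (-9.434,-6.434) [heading=225, draw]
  LT 135: heading 225 -> 0
  REPEAT 2 [
    -- iteration 1/2 --
    RT 135: heading 0 -> 225
    RT 135: heading 225 -> 90
    FD 2.5: (-9.434,-6.434) -> (-9.434,-3.934) [heading=90, draw]
    -- iteration 2/2 --
    RT 135: heading 90 -> 315
    RT 135: heading 315 -> 180
    FD 2.5: (-9.434,-3.934) -> (-11.934,-3.934) [heading=180, draw]
  ]
  -- iteration 2/4 --
  BK 12.9: (-11.934,-3.934) -> (0.966,-3.934) [heading=180, draw]
  FD 12.1: (0.966,-3.934) -> (-11.134,-3.934) [heading=180, draw]
  LT 135: heading 180 -> 315
  REPEAT 2 [
    -- iteration 1/2 --
    RT 135: heading 315 -> 180
    RT 135: heading 180 -> 45
    FD 2.5: (-11.134,-3.934) -> (-9.367,-2.167) [heading=45, draw]
    -- iteration 2/2 --
    RT 135: heading 45 -> 270
    RT 135: heading 270 -> 135
    FD 2.5: (-9.367,-2.167) -> (-11.134,-0.399) [heading=135, draw]
  ]
  -- iteration 3/4 --
  BK 12.9: (-11.134,-0.399) -> (-2.013,-9.52) [heading=135, draw]
  FD 12.1: (-2.013,-9.52) -> (-10.569,-0.964) [heading=135, draw]
  LT 135: heading 135 -> 270
  REPEAT 2 [
    -- iteration 1/2 --
    RT 135: heading 270 -> 135
    RT 135: heading 135 -> 0
    FD 2.5: (-10.569,-0.964) -> (-8.069,-0.964) [heading=0, draw]
    -- iteration 2/2 --
    RT 135: heading 0 -> 225
    RT 135: heading 225 -> 90
    FD 2.5: (-8.069,-0.964) -> (-8.069,1.536) [heading=90, draw]
  ]
  -- iteration 4/4 --
  BK 12.9: (-8.069,1.536) -> (-8.069,-11.364) [heading=90, draw]
  FD 12.1: (-8.069,-11.364) -> (-8.069,0.736) [heading=90, draw]
  LT 135: heading 90 -> 225
  REPEAT 2 [
    -- iteration 1/2 --
    RT 135: heading 225 -> 90
    RT 135: heading 90 -> 315
    FD 2.5: (-8.069,0.736) -> (-6.301,-1.032) [heading=315, draw]
    -- iteration 2/2 --
    RT 135: heading 315 -> 180
    RT 135: heading 180 -> 45
    FD 2.5: (-6.301,-1.032) -> (-4.533,0.736) [heading=45, draw]
  ]
]
Final: pos=(-4.533,0.736), heading=45, 16 segment(s) drawn
Segments drawn: 16

Answer: 16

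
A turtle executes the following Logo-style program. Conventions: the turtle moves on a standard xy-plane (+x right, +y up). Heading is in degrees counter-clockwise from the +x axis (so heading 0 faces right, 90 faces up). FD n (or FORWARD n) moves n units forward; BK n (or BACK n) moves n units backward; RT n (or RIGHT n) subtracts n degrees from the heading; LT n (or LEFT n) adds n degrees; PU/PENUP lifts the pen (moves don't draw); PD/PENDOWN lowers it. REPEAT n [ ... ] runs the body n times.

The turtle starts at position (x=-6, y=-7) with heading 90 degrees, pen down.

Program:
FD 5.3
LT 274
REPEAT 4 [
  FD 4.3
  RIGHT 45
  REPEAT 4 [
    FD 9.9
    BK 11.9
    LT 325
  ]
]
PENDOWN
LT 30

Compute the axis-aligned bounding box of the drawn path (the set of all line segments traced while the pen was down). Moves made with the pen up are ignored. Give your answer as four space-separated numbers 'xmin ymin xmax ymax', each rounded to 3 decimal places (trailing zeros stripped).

Executing turtle program step by step:
Start: pos=(-6,-7), heading=90, pen down
FD 5.3: (-6,-7) -> (-6,-1.7) [heading=90, draw]
LT 274: heading 90 -> 4
REPEAT 4 [
  -- iteration 1/4 --
  FD 4.3: (-6,-1.7) -> (-1.71,-1.4) [heading=4, draw]
  RT 45: heading 4 -> 319
  REPEAT 4 [
    -- iteration 1/4 --
    FD 9.9: (-1.71,-1.4) -> (5.761,-7.895) [heading=319, draw]
    BK 11.9: (5.761,-7.895) -> (-3.22,-0.088) [heading=319, draw]
    LT 325: heading 319 -> 284
    -- iteration 2/4 --
    FD 9.9: (-3.22,-0.088) -> (-0.825,-9.694) [heading=284, draw]
    BK 11.9: (-0.825,-9.694) -> (-3.704,1.853) [heading=284, draw]
    LT 325: heading 284 -> 249
    -- iteration 3/4 --
    FD 9.9: (-3.704,1.853) -> (-7.252,-7.39) [heading=249, draw]
    BK 11.9: (-7.252,-7.39) -> (-2.987,3.72) [heading=249, draw]
    LT 325: heading 249 -> 214
    -- iteration 4/4 --
    FD 9.9: (-2.987,3.72) -> (-11.194,-1.816) [heading=214, draw]
    BK 11.9: (-11.194,-1.816) -> (-1.329,4.838) [heading=214, draw]
    LT 325: heading 214 -> 179
  ]
  -- iteration 2/4 --
  FD 4.3: (-1.329,4.838) -> (-5.628,4.913) [heading=179, draw]
  RT 45: heading 179 -> 134
  REPEAT 4 [
    -- iteration 1/4 --
    FD 9.9: (-5.628,4.913) -> (-12.505,12.035) [heading=134, draw]
    BK 11.9: (-12.505,12.035) -> (-4.239,3.475) [heading=134, draw]
    LT 325: heading 134 -> 99
    -- iteration 2/4 --
    FD 9.9: (-4.239,3.475) -> (-5.788,13.253) [heading=99, draw]
    BK 11.9: (-5.788,13.253) -> (-3.926,1.499) [heading=99, draw]
    LT 325: heading 99 -> 64
    -- iteration 3/4 --
    FD 9.9: (-3.926,1.499) -> (0.414,10.397) [heading=64, draw]
    BK 11.9: (0.414,10.397) -> (-4.803,-0.298) [heading=64, draw]
    LT 325: heading 64 -> 29
    -- iteration 4/4 --
    FD 9.9: (-4.803,-0.298) -> (3.856,4.501) [heading=29, draw]
    BK 11.9: (3.856,4.501) -> (-6.552,-1.268) [heading=29, draw]
    LT 325: heading 29 -> 354
  ]
  -- iteration 3/4 --
  FD 4.3: (-6.552,-1.268) -> (-2.276,-1.717) [heading=354, draw]
  RT 45: heading 354 -> 309
  REPEAT 4 [
    -- iteration 1/4 --
    FD 9.9: (-2.276,-1.717) -> (3.955,-9.411) [heading=309, draw]
    BK 11.9: (3.955,-9.411) -> (-3.534,-0.163) [heading=309, draw]
    LT 325: heading 309 -> 274
    -- iteration 2/4 --
    FD 9.9: (-3.534,-0.163) -> (-2.844,-10.039) [heading=274, draw]
    BK 11.9: (-2.844,-10.039) -> (-3.674,1.832) [heading=274, draw]
    LT 325: heading 274 -> 239
    -- iteration 3/4 --
    FD 9.9: (-3.674,1.832) -> (-8.773,-6.654) [heading=239, draw]
    BK 11.9: (-8.773,-6.654) -> (-2.644,3.546) [heading=239, draw]
    LT 325: heading 239 -> 204
    -- iteration 4/4 --
    FD 9.9: (-2.644,3.546) -> (-11.688,-0.48) [heading=204, draw]
    BK 11.9: (-11.688,-0.48) -> (-0.817,4.36) [heading=204, draw]
    LT 325: heading 204 -> 169
  ]
  -- iteration 4/4 --
  FD 4.3: (-0.817,4.36) -> (-5.038,5.18) [heading=169, draw]
  RT 45: heading 169 -> 124
  REPEAT 4 [
    -- iteration 1/4 --
    FD 9.9: (-5.038,5.18) -> (-10.574,13.388) [heading=124, draw]
    BK 11.9: (-10.574,13.388) -> (-3.919,3.522) [heading=124, draw]
    LT 325: heading 124 -> 89
    -- iteration 2/4 --
    FD 9.9: (-3.919,3.522) -> (-3.746,13.421) [heading=89, draw]
    BK 11.9: (-3.746,13.421) -> (-3.954,1.522) [heading=89, draw]
    LT 325: heading 89 -> 54
    -- iteration 3/4 --
    FD 9.9: (-3.954,1.522) -> (1.865,9.532) [heading=54, draw]
    BK 11.9: (1.865,9.532) -> (-5.13,-0.096) [heading=54, draw]
    LT 325: heading 54 -> 19
    -- iteration 4/4 --
    FD 9.9: (-5.13,-0.096) -> (4.231,3.128) [heading=19, draw]
    BK 11.9: (4.231,3.128) -> (-7.021,-0.747) [heading=19, draw]
    LT 325: heading 19 -> 344
  ]
]
PD: pen down
LT 30: heading 344 -> 14
Final: pos=(-7.021,-0.747), heading=14, 37 segment(s) drawn

Segment endpoints: x in {-12.505, -11.688, -11.194, -10.574, -8.773, -7.252, -7.021, -6.552, -6, -5.788, -5.628, -5.13, -5.038, -4.803, -4.239, -3.954, -3.926, -3.919, -3.746, -3.704, -3.674, -3.534, -3.22, -2.987, -2.844, -2.644, -2.276, -1.71, -1.329, -0.825, -0.817, 0.414, 1.865, 3.856, 3.955, 4.231, 5.761}, y in {-10.039, -9.694, -9.411, -7.895, -7.39, -7, -6.654, -1.816, -1.717, -1.7, -1.4, -1.268, -0.747, -0.48, -0.298, -0.163, -0.096, -0.088, 1.499, 1.522, 1.832, 1.853, 3.128, 3.475, 3.522, 3.546, 3.72, 4.36, 4.501, 4.838, 4.913, 5.18, 9.532, 10.397, 12.035, 13.253, 13.388, 13.421}
xmin=-12.505, ymin=-10.039, xmax=5.761, ymax=13.421

Answer: -12.505 -10.039 5.761 13.421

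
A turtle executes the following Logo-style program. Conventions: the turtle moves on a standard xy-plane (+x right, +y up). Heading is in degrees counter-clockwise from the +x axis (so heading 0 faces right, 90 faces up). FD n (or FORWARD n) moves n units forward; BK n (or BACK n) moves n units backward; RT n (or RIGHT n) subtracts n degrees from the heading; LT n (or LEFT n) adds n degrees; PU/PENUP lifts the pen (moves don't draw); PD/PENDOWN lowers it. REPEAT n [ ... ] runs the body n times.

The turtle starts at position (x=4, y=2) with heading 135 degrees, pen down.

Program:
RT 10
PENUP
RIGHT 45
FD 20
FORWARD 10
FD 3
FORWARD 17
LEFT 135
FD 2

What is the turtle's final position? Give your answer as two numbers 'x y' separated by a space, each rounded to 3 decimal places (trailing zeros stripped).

Answer: 11.044 50.093

Derivation:
Executing turtle program step by step:
Start: pos=(4,2), heading=135, pen down
RT 10: heading 135 -> 125
PU: pen up
RT 45: heading 125 -> 80
FD 20: (4,2) -> (7.473,21.696) [heading=80, move]
FD 10: (7.473,21.696) -> (9.209,31.544) [heading=80, move]
FD 3: (9.209,31.544) -> (9.73,34.499) [heading=80, move]
FD 17: (9.73,34.499) -> (12.682,51.24) [heading=80, move]
LT 135: heading 80 -> 215
FD 2: (12.682,51.24) -> (11.044,50.093) [heading=215, move]
Final: pos=(11.044,50.093), heading=215, 0 segment(s) drawn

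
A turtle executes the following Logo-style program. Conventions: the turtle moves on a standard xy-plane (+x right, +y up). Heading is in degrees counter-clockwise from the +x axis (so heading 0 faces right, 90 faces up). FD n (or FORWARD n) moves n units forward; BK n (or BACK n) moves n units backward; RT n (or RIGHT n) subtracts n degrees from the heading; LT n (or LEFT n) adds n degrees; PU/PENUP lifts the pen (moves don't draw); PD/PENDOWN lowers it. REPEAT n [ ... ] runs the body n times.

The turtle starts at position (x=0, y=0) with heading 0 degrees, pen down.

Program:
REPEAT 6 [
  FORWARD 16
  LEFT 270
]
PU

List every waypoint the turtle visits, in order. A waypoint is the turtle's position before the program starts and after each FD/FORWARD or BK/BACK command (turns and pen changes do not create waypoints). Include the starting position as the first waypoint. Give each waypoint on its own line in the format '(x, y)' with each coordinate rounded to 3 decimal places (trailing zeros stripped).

Answer: (0, 0)
(16, 0)
(16, -16)
(0, -16)
(0, 0)
(16, 0)
(16, -16)

Derivation:
Executing turtle program step by step:
Start: pos=(0,0), heading=0, pen down
REPEAT 6 [
  -- iteration 1/6 --
  FD 16: (0,0) -> (16,0) [heading=0, draw]
  LT 270: heading 0 -> 270
  -- iteration 2/6 --
  FD 16: (16,0) -> (16,-16) [heading=270, draw]
  LT 270: heading 270 -> 180
  -- iteration 3/6 --
  FD 16: (16,-16) -> (0,-16) [heading=180, draw]
  LT 270: heading 180 -> 90
  -- iteration 4/6 --
  FD 16: (0,-16) -> (0,0) [heading=90, draw]
  LT 270: heading 90 -> 0
  -- iteration 5/6 --
  FD 16: (0,0) -> (16,0) [heading=0, draw]
  LT 270: heading 0 -> 270
  -- iteration 6/6 --
  FD 16: (16,0) -> (16,-16) [heading=270, draw]
  LT 270: heading 270 -> 180
]
PU: pen up
Final: pos=(16,-16), heading=180, 6 segment(s) drawn
Waypoints (7 total):
(0, 0)
(16, 0)
(16, -16)
(0, -16)
(0, 0)
(16, 0)
(16, -16)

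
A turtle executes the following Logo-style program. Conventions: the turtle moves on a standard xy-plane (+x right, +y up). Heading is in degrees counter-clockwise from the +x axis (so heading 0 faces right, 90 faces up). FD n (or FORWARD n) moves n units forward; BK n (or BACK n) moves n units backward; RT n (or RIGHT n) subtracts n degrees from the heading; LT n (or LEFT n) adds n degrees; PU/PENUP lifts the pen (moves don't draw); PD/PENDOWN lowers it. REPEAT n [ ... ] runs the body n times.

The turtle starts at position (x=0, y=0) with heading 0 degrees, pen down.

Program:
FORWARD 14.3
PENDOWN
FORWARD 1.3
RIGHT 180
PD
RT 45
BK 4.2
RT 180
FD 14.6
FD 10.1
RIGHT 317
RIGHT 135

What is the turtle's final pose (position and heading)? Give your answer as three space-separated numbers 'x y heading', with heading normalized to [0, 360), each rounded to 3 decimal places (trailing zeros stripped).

Executing turtle program step by step:
Start: pos=(0,0), heading=0, pen down
FD 14.3: (0,0) -> (14.3,0) [heading=0, draw]
PD: pen down
FD 1.3: (14.3,0) -> (15.6,0) [heading=0, draw]
RT 180: heading 0 -> 180
PD: pen down
RT 45: heading 180 -> 135
BK 4.2: (15.6,0) -> (18.57,-2.97) [heading=135, draw]
RT 180: heading 135 -> 315
FD 14.6: (18.57,-2.97) -> (28.894,-13.294) [heading=315, draw]
FD 10.1: (28.894,-13.294) -> (36.035,-20.435) [heading=315, draw]
RT 317: heading 315 -> 358
RT 135: heading 358 -> 223
Final: pos=(36.035,-20.435), heading=223, 5 segment(s) drawn

Answer: 36.035 -20.435 223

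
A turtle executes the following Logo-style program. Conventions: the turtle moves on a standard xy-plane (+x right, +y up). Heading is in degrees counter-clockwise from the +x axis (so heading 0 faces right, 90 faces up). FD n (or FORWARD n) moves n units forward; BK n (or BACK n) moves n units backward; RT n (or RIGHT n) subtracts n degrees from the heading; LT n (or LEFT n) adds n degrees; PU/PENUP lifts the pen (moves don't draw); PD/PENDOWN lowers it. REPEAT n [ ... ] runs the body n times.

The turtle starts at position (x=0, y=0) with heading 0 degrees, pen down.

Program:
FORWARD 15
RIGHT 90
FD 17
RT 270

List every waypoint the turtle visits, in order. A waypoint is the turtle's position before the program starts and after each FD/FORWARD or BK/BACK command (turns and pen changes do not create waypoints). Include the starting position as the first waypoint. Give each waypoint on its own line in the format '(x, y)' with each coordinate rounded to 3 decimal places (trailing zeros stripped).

Executing turtle program step by step:
Start: pos=(0,0), heading=0, pen down
FD 15: (0,0) -> (15,0) [heading=0, draw]
RT 90: heading 0 -> 270
FD 17: (15,0) -> (15,-17) [heading=270, draw]
RT 270: heading 270 -> 0
Final: pos=(15,-17), heading=0, 2 segment(s) drawn
Waypoints (3 total):
(0, 0)
(15, 0)
(15, -17)

Answer: (0, 0)
(15, 0)
(15, -17)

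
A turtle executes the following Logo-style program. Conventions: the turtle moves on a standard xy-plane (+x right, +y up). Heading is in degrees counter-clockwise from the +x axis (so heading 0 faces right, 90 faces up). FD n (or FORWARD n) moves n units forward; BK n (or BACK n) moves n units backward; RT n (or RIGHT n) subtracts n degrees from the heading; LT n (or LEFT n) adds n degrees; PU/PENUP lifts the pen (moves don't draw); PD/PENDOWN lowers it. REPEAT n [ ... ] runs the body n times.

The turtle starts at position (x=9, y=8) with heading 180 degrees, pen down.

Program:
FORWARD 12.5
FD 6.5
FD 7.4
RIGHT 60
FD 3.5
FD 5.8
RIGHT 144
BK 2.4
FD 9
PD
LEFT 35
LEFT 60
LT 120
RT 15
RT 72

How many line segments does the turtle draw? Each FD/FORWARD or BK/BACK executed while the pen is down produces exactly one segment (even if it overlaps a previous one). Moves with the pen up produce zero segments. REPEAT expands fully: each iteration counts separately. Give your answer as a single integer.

Executing turtle program step by step:
Start: pos=(9,8), heading=180, pen down
FD 12.5: (9,8) -> (-3.5,8) [heading=180, draw]
FD 6.5: (-3.5,8) -> (-10,8) [heading=180, draw]
FD 7.4: (-10,8) -> (-17.4,8) [heading=180, draw]
RT 60: heading 180 -> 120
FD 3.5: (-17.4,8) -> (-19.15,11.031) [heading=120, draw]
FD 5.8: (-19.15,11.031) -> (-22.05,16.054) [heading=120, draw]
RT 144: heading 120 -> 336
BK 2.4: (-22.05,16.054) -> (-24.243,17.03) [heading=336, draw]
FD 9: (-24.243,17.03) -> (-16.021,13.37) [heading=336, draw]
PD: pen down
LT 35: heading 336 -> 11
LT 60: heading 11 -> 71
LT 120: heading 71 -> 191
RT 15: heading 191 -> 176
RT 72: heading 176 -> 104
Final: pos=(-16.021,13.37), heading=104, 7 segment(s) drawn
Segments drawn: 7

Answer: 7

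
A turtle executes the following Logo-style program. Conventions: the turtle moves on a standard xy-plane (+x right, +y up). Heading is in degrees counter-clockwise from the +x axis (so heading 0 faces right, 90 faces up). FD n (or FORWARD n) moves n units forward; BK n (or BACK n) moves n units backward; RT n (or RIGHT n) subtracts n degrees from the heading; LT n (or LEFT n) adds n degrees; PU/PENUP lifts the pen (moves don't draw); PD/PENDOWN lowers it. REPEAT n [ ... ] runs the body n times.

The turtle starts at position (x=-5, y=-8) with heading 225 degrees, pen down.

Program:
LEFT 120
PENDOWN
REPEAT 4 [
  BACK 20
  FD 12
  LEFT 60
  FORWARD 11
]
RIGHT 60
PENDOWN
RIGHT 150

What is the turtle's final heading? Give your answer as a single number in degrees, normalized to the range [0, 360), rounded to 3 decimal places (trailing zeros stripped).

Answer: 15

Derivation:
Executing turtle program step by step:
Start: pos=(-5,-8), heading=225, pen down
LT 120: heading 225 -> 345
PD: pen down
REPEAT 4 [
  -- iteration 1/4 --
  BK 20: (-5,-8) -> (-24.319,-2.824) [heading=345, draw]
  FD 12: (-24.319,-2.824) -> (-12.727,-5.929) [heading=345, draw]
  LT 60: heading 345 -> 45
  FD 11: (-12.727,-5.929) -> (-4.949,1.849) [heading=45, draw]
  -- iteration 2/4 --
  BK 20: (-4.949,1.849) -> (-19.091,-12.293) [heading=45, draw]
  FD 12: (-19.091,-12.293) -> (-10.606,-3.808) [heading=45, draw]
  LT 60: heading 45 -> 105
  FD 11: (-10.606,-3.808) -> (-13.453,6.817) [heading=105, draw]
  -- iteration 3/4 --
  BK 20: (-13.453,6.817) -> (-8.277,-12.501) [heading=105, draw]
  FD 12: (-8.277,-12.501) -> (-11.383,-0.91) [heading=105, draw]
  LT 60: heading 105 -> 165
  FD 11: (-11.383,-0.91) -> (-22.008,1.937) [heading=165, draw]
  -- iteration 4/4 --
  BK 20: (-22.008,1.937) -> (-2.689,-3.24) [heading=165, draw]
  FD 12: (-2.689,-3.24) -> (-14.28,-0.134) [heading=165, draw]
  LT 60: heading 165 -> 225
  FD 11: (-14.28,-0.134) -> (-22.058,-7.912) [heading=225, draw]
]
RT 60: heading 225 -> 165
PD: pen down
RT 150: heading 165 -> 15
Final: pos=(-22.058,-7.912), heading=15, 12 segment(s) drawn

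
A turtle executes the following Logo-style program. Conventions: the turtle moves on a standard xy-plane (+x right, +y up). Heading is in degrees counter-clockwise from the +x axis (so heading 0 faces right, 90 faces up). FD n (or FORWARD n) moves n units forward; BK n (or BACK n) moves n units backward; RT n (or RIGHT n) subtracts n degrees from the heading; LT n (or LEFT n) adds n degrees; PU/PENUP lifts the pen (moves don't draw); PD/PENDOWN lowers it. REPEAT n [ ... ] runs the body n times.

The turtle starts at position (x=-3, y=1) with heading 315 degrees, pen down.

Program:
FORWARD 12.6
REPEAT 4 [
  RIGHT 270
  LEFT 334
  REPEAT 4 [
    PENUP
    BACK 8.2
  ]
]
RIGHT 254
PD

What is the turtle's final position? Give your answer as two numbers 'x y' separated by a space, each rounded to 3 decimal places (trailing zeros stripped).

Executing turtle program step by step:
Start: pos=(-3,1), heading=315, pen down
FD 12.6: (-3,1) -> (5.91,-7.91) [heading=315, draw]
REPEAT 4 [
  -- iteration 1/4 --
  RT 270: heading 315 -> 45
  LT 334: heading 45 -> 19
  REPEAT 4 [
    -- iteration 1/4 --
    PU: pen up
    BK 8.2: (5.91,-7.91) -> (-1.844,-10.579) [heading=19, move]
    -- iteration 2/4 --
    PU: pen up
    BK 8.2: (-1.844,-10.579) -> (-9.597,-13.249) [heading=19, move]
    -- iteration 3/4 --
    PU: pen up
    BK 8.2: (-9.597,-13.249) -> (-17.35,-15.919) [heading=19, move]
    -- iteration 4/4 --
    PU: pen up
    BK 8.2: (-17.35,-15.919) -> (-25.103,-18.588) [heading=19, move]
  ]
  -- iteration 2/4 --
  RT 270: heading 19 -> 109
  LT 334: heading 109 -> 83
  REPEAT 4 [
    -- iteration 1/4 --
    PU: pen up
    BK 8.2: (-25.103,-18.588) -> (-26.103,-26.727) [heading=83, move]
    -- iteration 2/4 --
    PU: pen up
    BK 8.2: (-26.103,-26.727) -> (-27.102,-34.866) [heading=83, move]
    -- iteration 3/4 --
    PU: pen up
    BK 8.2: (-27.102,-34.866) -> (-28.101,-43.005) [heading=83, move]
    -- iteration 4/4 --
    PU: pen up
    BK 8.2: (-28.101,-43.005) -> (-29.101,-51.144) [heading=83, move]
  ]
  -- iteration 3/4 --
  RT 270: heading 83 -> 173
  LT 334: heading 173 -> 147
  REPEAT 4 [
    -- iteration 1/4 --
    PU: pen up
    BK 8.2: (-29.101,-51.144) -> (-22.224,-55.61) [heading=147, move]
    -- iteration 2/4 --
    PU: pen up
    BK 8.2: (-22.224,-55.61) -> (-15.347,-60.076) [heading=147, move]
    -- iteration 3/4 --
    PU: pen up
    BK 8.2: (-15.347,-60.076) -> (-8.469,-64.542) [heading=147, move]
    -- iteration 4/4 --
    PU: pen up
    BK 8.2: (-8.469,-64.542) -> (-1.592,-69.008) [heading=147, move]
  ]
  -- iteration 4/4 --
  RT 270: heading 147 -> 237
  LT 334: heading 237 -> 211
  REPEAT 4 [
    -- iteration 1/4 --
    PU: pen up
    BK 8.2: (-1.592,-69.008) -> (5.436,-64.785) [heading=211, move]
    -- iteration 2/4 --
    PU: pen up
    BK 8.2: (5.436,-64.785) -> (12.465,-60.561) [heading=211, move]
    -- iteration 3/4 --
    PU: pen up
    BK 8.2: (12.465,-60.561) -> (19.494,-56.338) [heading=211, move]
    -- iteration 4/4 --
    PU: pen up
    BK 8.2: (19.494,-56.338) -> (26.523,-52.115) [heading=211, move]
  ]
]
RT 254: heading 211 -> 317
PD: pen down
Final: pos=(26.523,-52.115), heading=317, 1 segment(s) drawn

Answer: 26.523 -52.115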